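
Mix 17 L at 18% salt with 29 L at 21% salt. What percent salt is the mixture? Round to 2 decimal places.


Solute in mixture 1 = 18% of 17 L = 17*18/100 = 153/50 L
Solute in mixture 2 = 21% of 29 L = 29*21/100 = 609/100 L
Total solute = 153/50 + 609/100 = 183/20 L
Total volume = 17 + 29 = 46 L
Final concentration = 183/20/46 * 100 = 19.89%

19.89


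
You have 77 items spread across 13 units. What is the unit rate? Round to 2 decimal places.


Total items = 77
Number of units = 13
Unit rate = 77 / 13
= 5.92 items per unit

5.92


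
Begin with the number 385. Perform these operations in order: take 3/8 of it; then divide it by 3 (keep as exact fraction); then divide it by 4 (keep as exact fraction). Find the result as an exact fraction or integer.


Start with 385.
Step 1: Take 3/8: 385 * 3/8 = 1155/8
Step 2: Divide by 3: 1155/8 / 3 = 385/8
Step 3: Divide by 4: 385/8 / 4 = 385/32
Final result = 385/32

385/32


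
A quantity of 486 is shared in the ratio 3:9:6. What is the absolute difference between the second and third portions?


Total parts = 3 + 9 + 6 = 18
Value per part = 486 / 18 = 27
Shares: 3*27=81, 9*27=243, 6*27=162
Second share = 243, third share = 162
Difference = |243 - 162| = 81

81


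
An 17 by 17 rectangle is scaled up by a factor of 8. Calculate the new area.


Original dimensions: 17 x 17
Enlargement factor = 8
New width = 17 * 8 = 136
New height = 17 * 8 = 136
New area = 136 * 136 = 18496

18496


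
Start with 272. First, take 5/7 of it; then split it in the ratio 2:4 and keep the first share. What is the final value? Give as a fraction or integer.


Start with 272.
Step 1: Take 5/7: 272 * 5/7 = 1360/7
Step 2: Split 2:4, first share = 1360/7 * 2/6 = 1360/21
Final result = 1360/21

1360/21


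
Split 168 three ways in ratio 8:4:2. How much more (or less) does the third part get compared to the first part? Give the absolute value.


Total parts = 8 + 4 + 2 = 14
Value per part = 168 / 14 = 12
Shares: 8*12=96, 4*12=48, 2*12=24
Third share = 24, first share = 96
Difference = |24 - 96| = 72

72


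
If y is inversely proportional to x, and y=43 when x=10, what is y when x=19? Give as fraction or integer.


Inverse proportion: y = k/x
Find k: k = 10 * 43 = 430
Compute y at x=19: y = 430/19
y = 430/19

430/19


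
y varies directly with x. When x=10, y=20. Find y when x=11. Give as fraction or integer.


Direct proportion: y = kx
Find k: k = 20/10 = 2
Compute y at x=11: y = 2 * 11
y = 22

22


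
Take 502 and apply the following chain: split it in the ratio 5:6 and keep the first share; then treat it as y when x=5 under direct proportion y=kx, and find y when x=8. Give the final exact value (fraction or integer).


Start with 502.
Step 1: Split 5:6, first share = 502 * 5/11 = 2510/11
Step 2: Direct prop: k = (2510/11)/5; new y = k*8 = 2510/11*8/5 = 4016/11
Final result = 4016/11

4016/11


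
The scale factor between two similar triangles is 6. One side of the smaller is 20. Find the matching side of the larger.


Similar triangles have proportional sides
Scale factor = 6
Smaller side = 20
Corresponding larger side = 20 * 6
= 120

120


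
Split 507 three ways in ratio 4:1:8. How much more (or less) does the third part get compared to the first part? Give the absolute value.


Total parts = 4 + 1 + 8 = 13
Value per part = 507 / 13 = 39
Shares: 4*39=156, 1*39=39, 8*39=312
Third share = 312, first share = 156
Difference = |312 - 156| = 156

156


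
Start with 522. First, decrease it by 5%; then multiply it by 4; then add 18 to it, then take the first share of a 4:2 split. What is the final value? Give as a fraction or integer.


Start with 522.
Step 1: Decrease by 5%: 522 * 95/100 = 4959/10
Step 2: Multiply by 4: 4959/10 * 4 = 9918/5
Step 3: Add 18: 9918/5+18=10008/5; split 4:2 first = 10008/5*4/6 = 6672/5
Final result = 6672/5

6672/5


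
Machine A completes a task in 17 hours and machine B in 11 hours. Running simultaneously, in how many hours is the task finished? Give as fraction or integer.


Rate of A = 1/17 job per hour
Rate of B = 1/11 job per hour
Combined rate = 1/17 + 1/11
Find common denominator: (11 + 17)/(17*11) = 28/187
Combined rate = 28/187 job per hour
Time together = 1 / (28/187) = 187/28 hours

187/28


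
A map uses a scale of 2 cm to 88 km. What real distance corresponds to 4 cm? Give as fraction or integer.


Map scale: 2 cm = 88 km
Measured distance on map = 4 cm
Set up proportion: 4 * 88 / 2
= 352 / 2
= 176 km

176


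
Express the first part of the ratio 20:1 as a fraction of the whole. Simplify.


Total parts = 20 + 1 = 21
First part fraction = 20/21
Simplify: 20/21 = 20/21

20/21


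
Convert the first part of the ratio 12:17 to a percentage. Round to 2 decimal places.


Total parts = 12 + 17 = 29
First part fraction = 12/29
Percentage = (12/29) * 100
= 0.413793 * 100
= 41.38%

41.38


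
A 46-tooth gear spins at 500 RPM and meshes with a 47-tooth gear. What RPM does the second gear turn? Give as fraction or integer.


Gear ratio: teeth_A * RPM_A = teeth_B * RPM_B
46 * 500 = 47 * RPM_B
23000 = 47 * RPM_B
RPM_B = 23000 / 47
RPM_B = 23000/47

23000/47


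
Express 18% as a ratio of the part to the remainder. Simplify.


Part = 18%, Remainder = 82%
Ratio = 18:82
GCD(18, 82) = 2
Simplify: 9:41 = 9:41

9:41


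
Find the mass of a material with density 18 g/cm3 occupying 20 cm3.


Using mass = density * volume
Density = 18 g/cm3
Volume = 20 cm3
Mass = 18 * 20
= 360 g

360


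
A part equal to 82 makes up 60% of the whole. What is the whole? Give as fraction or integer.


Given: 82 is 60% of the whole
Set up: 82 = 60/100 * whole
whole = 82 * 100 / 60
whole = 8200 / 60
whole = 410/3

410/3


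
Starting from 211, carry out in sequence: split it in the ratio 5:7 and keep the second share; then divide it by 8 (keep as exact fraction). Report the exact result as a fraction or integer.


Start with 211.
Step 1: Split 5:7, second share = 211 * 7/12 = 1477/12
Step 2: Divide by 8: 1477/12 / 8 = 1477/96
Final result = 1477/96

1477/96


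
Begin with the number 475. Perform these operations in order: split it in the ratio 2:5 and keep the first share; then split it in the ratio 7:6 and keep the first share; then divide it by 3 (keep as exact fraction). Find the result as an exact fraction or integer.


Start with 475.
Step 1: Split 2:5, first share = 475 * 2/7 = 950/7
Step 2: Split 7:6, first share = 950/7 * 7/13 = 950/13
Step 3: Divide by 3: 950/13 / 3 = 950/39
Final result = 950/39

950/39


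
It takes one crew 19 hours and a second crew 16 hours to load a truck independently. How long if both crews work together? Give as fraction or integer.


Rate of A = 1/19 job per hour
Rate of B = 1/16 job per hour
Combined rate = 1/19 + 1/16
Find common denominator: (16 + 19)/(19*16) = 35/304
Combined rate = 35/304 job per hour
Time together = 1 / (35/304) = 304/35 hours

304/35


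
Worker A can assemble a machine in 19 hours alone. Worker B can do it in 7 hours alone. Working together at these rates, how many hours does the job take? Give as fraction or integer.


Rate of A = 1/19 job per hour
Rate of B = 1/7 job per hour
Combined rate = 1/19 + 1/7
Find common denominator: (7 + 19)/(19*7) = 26/133
Combined rate = 26/133 job per hour
Time together = 1 / (26/133) = 133/26 hours

133/26


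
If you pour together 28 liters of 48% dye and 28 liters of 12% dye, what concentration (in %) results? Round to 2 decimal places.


Solute in mixture 1 = 48% of 28 L = 28*48/100 = 336/25 L
Solute in mixture 2 = 12% of 28 L = 28*12/100 = 84/25 L
Total solute = 336/25 + 84/25 = 84/5 L
Total volume = 28 + 28 = 56 L
Final concentration = 84/5/56 * 100 = 30.00%

30.00


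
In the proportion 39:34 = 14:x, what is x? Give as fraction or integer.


Setting up: 39/34 = 14/x
Cross multiply: 39 * x = 34 * 14
39x = 476
x = 476/39
x = 476/39

476/39


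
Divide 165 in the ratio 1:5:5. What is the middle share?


Ratio = 1:5:5
Total parts = 1 + 5 + 5 = 11
Value per part = 165 / 11 = 15
First share = 1 * 15 = 15
Middle share = 5 * 15 = 75
Third share = 5 * 15 = 75

75


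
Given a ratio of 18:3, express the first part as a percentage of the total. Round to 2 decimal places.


Total parts = 18 + 3 = 21
First part fraction = 18/21
Percentage = (18/21) * 100
= 0.857143 * 100
= 85.71%

85.71


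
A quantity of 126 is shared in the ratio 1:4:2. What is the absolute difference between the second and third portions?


Total parts = 1 + 4 + 2 = 7
Value per part = 126 / 7 = 18
Shares: 1*18=18, 4*18=72, 2*18=36
Second share = 72, third share = 36
Difference = |72 - 36| = 36

36


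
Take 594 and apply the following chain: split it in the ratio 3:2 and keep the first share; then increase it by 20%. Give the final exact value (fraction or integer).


Start with 594.
Step 1: Split 3:2, first share = 594 * 3/5 = 1782/5
Step 2: Increase by 20%: 1782/5 * 120/100 = 10692/25
Final result = 10692/25

10692/25


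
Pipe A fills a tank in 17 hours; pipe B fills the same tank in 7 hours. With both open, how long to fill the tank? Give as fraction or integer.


Rate of A = 1/17 job per hour
Rate of B = 1/7 job per hour
Combined rate = 1/17 + 1/7
Find common denominator: (7 + 17)/(17*7) = 24/119
Combined rate = 24/119 job per hour
Time together = 1 / (24/119) = 119/24 hours

119/24


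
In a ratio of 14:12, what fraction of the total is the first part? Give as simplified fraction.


Total parts = 14 + 12 = 26
First part fraction = 14/26
Simplify: 14/26 = 7/13

7/13


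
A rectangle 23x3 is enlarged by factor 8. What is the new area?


Original dimensions: 23 x 3
Enlargement factor = 8
New width = 23 * 8 = 184
New height = 3 * 8 = 24
New area = 184 * 24 = 4416

4416


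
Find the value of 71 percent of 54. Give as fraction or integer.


Compute 71% of 54
Convert percentage: 71% = 71/100
Multiply: 54 * 71/100
= 3834/100
= 1917/50

1917/50


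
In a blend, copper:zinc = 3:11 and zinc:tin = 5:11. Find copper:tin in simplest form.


Given a:b = 3:11 and b:c = 5:11
Make b consistent. Multiply first ratio by 5: a:b = 15:55
Multiply second ratio by 11: b:c = 55:121
Now b = 55 in both, so a:b:c = 15:55:121
Therefore a:c = 15:121
Simplify by GCD: a:c = 15:121

15:121


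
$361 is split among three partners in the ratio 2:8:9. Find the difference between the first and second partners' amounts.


Total parts = 2 + 8 + 9 = 19
Value per part = 361 / 19 = 19
Shares: 2*19=38, 8*19=152, 9*19=171
First share = 38, second share = 152
Difference = |38 - 152| = 114

114


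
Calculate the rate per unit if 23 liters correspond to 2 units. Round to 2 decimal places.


Total liters = 23
Number of units = 2
Unit rate = 23 / 2
= 11.50 liters per unit

11.50


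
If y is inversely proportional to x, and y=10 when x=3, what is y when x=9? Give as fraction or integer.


Inverse proportion: y = k/x
Find k: k = 3 * 10 = 30
Compute y at x=9: y = 30/9
y = 10/3

10/3


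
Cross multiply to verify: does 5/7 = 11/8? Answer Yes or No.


Cross multiply to check 5/7 = 11/8
Left cross product: 5 * 8 = 40
Right cross product: 7 * 11 = 77
40 != 77
Not equal, so proportions differ => No

No


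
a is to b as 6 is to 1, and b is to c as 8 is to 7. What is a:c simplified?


Given a:b = 6:1 and b:c = 8:7
Make b consistent. Multiply first ratio by 8: a:b = 48:8
Multiply second ratio by 1: b:c = 8:7
Now b = 8 in both, so a:b:c = 48:8:7
Therefore a:c = 48:7
Simplify by GCD: a:c = 48:7

48:7


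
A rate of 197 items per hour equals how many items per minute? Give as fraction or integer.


Converting from per hour to per minute
Rate = 197 items per hour
Divide by 60: 197/60
= 197/60 items per minute

197/60


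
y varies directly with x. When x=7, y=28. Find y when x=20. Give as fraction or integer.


Direct proportion: y = kx
Find k: k = 28/7 = 4
Compute y at x=20: y = 4 * 20
y = 80

80


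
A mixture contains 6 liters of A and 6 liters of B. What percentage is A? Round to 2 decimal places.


Volume of A = 6 L
Volume of B = 6 L
Total volume = 6 + 6 = 12 L
Percentage of A = (6/12) * 100
= 50.00%

50.00


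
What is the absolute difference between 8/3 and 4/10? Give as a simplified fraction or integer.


Simplify: 8/3 = 8/3 and 4/10 = 2/5
Find common denominator: LCD = 15
Convert: 40/15 and 6/15
Difference = |40 - 6|/15 = 34/15
Simplified = 34/15

34/15


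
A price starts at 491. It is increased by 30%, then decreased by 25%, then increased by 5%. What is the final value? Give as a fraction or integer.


Start: 491
Step 1: increase by 30% => multiply by 130/100
  491 * 130/100 = 6383/10
Step 2: decrease by 25% => multiply by 75/100
  6383/10 * 75/100 = 19149/40
Step 3: increase by 5% => multiply by 105/100
  19149/40 * 105/100 = 402129/800
Final value = 402129/800

402129/800


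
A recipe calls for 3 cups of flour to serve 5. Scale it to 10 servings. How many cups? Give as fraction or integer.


Original: 3 cups for 5 servings
Target servings = 10
Scaling factor = 10/5
New amount = 3 * 10/5
= 30/5
= 6 cups

6


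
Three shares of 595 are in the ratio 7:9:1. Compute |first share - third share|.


Total parts = 7 + 9 + 1 = 17
Value per part = 595 / 17 = 35
Shares: 7*35=245, 9*35=315, 1*35=35
First share = 245, third share = 35
Difference = |245 - 35| = 210

210


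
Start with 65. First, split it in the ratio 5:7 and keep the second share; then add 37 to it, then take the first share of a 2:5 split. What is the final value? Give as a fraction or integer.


Start with 65.
Step 1: Split 5:7, second share = 65 * 7/12 = 455/12
Step 2: Add 37: 455/12+37=899/12; split 2:5 first = 899/12*2/7 = 899/42
Final result = 899/42

899/42


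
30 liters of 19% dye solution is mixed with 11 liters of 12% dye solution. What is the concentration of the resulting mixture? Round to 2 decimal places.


Solute in mixture 1 = 19% of 30 L = 30*19/100 = 57/10 L
Solute in mixture 2 = 12% of 11 L = 11*12/100 = 33/25 L
Total solute = 57/10 + 33/25 = 351/50 L
Total volume = 30 + 11 = 41 L
Final concentration = 351/50/41 * 100 = 17.12%

17.12


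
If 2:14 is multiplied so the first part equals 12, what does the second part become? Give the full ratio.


Original ratio: 2:14
First term target: 12
Scale factor = 12 / 2 = 6
Multiply second term: 14 * 6 = 84
Equivalent ratio = 12:84

12:84


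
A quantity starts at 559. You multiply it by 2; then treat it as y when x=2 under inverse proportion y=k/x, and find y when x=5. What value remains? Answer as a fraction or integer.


Start with 559.
Step 1: Multiply by 2: 559 * 2 = 1118
Step 2: Inverse prop: k = (1118)*2; new y = k/5 = 1118*2/5 = 2236/5
Final result = 2236/5

2236/5


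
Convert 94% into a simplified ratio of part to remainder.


Part = 94%, Remainder = 6%
Ratio = 94:6
GCD(94, 6) = 2
Simplify: 47:3 = 47:3

47:3


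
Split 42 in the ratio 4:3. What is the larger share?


Total parts = 4 + 3 = 7
Value per part = 42 / 7 = 6
First share = 4 * 6 = 24
Second share = 3 * 6 = 18
Larger share = 24

24


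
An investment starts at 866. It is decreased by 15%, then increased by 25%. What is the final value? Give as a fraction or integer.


Start: 866
Step 1: decrease by 15% => multiply by 85/100
  866 * 85/100 = 7361/10
Step 2: increase by 25% => multiply by 125/100
  7361/10 * 125/100 = 7361/8
Final value = 7361/8

7361/8


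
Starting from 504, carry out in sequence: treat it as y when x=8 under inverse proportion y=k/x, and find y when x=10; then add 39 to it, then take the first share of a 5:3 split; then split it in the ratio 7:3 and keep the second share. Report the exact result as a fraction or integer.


Start with 504.
Step 1: Inverse prop: k = (504)*8; new y = k/10 = 504*8/10 = 2016/5
Step 2: Add 39: 2016/5+39=2211/5; split 5:3 first = 2211/5*5/8 = 2211/8
Step 3: Split 7:3, second share = 2211/8 * 3/10 = 6633/80
Final result = 6633/80

6633/80


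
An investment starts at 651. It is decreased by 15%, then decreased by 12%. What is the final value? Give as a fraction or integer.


Start: 651
Step 1: decrease by 15% => multiply by 85/100
  651 * 85/100 = 11067/20
Step 2: decrease by 12% => multiply by 88/100
  11067/20 * 88/100 = 121737/250
Final value = 121737/250

121737/250


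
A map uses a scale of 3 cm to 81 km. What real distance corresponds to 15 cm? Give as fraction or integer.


Map scale: 3 cm = 81 km
Measured distance on map = 15 cm
Set up proportion: 15 * 81 / 3
= 1215 / 3
= 405 km

405


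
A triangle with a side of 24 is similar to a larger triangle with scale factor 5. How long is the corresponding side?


Similar triangles have proportional sides
Scale factor = 5
Smaller side = 24
Corresponding larger side = 24 * 5
= 120

120


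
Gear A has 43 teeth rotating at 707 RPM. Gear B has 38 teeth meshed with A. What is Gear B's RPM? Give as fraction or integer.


Gear ratio: teeth_A * RPM_A = teeth_B * RPM_B
43 * 707 = 38 * RPM_B
30401 = 38 * RPM_B
RPM_B = 30401 / 38
RPM_B = 30401/38

30401/38


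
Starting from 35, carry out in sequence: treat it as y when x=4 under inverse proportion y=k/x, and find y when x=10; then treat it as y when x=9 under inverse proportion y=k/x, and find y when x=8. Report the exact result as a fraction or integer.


Start with 35.
Step 1: Inverse prop: k = (35)*4; new y = k/10 = 35*4/10 = 14
Step 2: Inverse prop: k = (14)*9; new y = k/8 = 14*9/8 = 63/4
Final result = 63/4

63/4


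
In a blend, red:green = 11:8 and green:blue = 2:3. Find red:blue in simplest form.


Given a:b = 11:8 and b:c = 2:3
Make b consistent. Multiply first ratio by 2: a:b = 22:16
Multiply second ratio by 8: b:c = 16:24
Now b = 16 in both, so a:b:c = 22:16:24
Therefore a:c = 22:24
Simplify by GCD: a:c = 11:12

11:12


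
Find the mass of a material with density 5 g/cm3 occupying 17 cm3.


Using mass = density * volume
Density = 5 g/cm3
Volume = 17 cm3
Mass = 5 * 17
= 85 g

85


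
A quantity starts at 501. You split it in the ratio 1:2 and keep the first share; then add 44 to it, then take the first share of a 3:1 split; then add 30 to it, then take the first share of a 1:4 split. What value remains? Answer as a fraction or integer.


Start with 501.
Step 1: Split 1:2, first share = 501 * 1/3 = 167
Step 2: Add 44: 167+44=211; split 3:1 first = 211*3/4 = 633/4
Step 3: Add 30: 633/4+30=753/4; split 1:4 first = 753/4*1/5 = 753/20
Final result = 753/20

753/20


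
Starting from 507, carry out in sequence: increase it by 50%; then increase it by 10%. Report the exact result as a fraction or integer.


Start with 507.
Step 1: Increase by 50%: 507 * 150/100 = 1521/2
Step 2: Increase by 10%: 1521/2 * 110/100 = 16731/20
Final result = 16731/20

16731/20


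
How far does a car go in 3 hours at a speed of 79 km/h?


Using distance = speed * time
Speed = 79 km/h
Time = 3 hours
Distance = 79 * 3
= 237 km

237


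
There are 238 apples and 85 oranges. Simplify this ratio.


Find GCD(238, 85)
GCD = 17
Divide both by 17: 238/17 = 14, 85/17 = 5
Simplified ratio = 14:5

14:5


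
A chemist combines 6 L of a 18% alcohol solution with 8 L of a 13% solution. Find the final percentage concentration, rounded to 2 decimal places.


Solute in mixture 1 = 18% of 6 L = 6*18/100 = 27/25 L
Solute in mixture 2 = 13% of 8 L = 8*13/100 = 26/25 L
Total solute = 27/25 + 26/25 = 53/25 L
Total volume = 6 + 8 = 14 L
Final concentration = 53/25/14 * 100 = 15.14%

15.14


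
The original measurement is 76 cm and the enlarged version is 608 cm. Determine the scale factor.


Original length = 76 cm
Scaled length = 608 cm
Scale factor = 608 / 76
= 8

8


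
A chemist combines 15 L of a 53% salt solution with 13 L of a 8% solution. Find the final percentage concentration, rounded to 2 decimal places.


Solute in mixture 1 = 53% of 15 L = 15*53/100 = 159/20 L
Solute in mixture 2 = 8% of 13 L = 13*8/100 = 26/25 L
Total solute = 159/20 + 26/25 = 899/100 L
Total volume = 15 + 13 = 28 L
Final concentration = 899/100/28 * 100 = 32.11%

32.11


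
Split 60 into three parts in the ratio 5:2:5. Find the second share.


Ratio = 5:2:5
Total parts = 5 + 2 + 5 = 12
Value per part = 60 / 12 = 5
First share = 5 * 5 = 25
Middle share = 2 * 5 = 10
Third share = 5 * 5 = 25

10


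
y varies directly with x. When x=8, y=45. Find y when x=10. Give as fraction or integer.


Direct proportion: y = kx
Find k: k = 45/8 = 45/8
Compute y at x=10: y = 45/8 * 10
y = 225/4

225/4


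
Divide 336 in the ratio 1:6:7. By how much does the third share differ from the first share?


Total parts = 1 + 6 + 7 = 14
Value per part = 336 / 14 = 24
Shares: 1*24=24, 6*24=144, 7*24=168
Third share = 168, first share = 24
Difference = |168 - 24| = 144

144


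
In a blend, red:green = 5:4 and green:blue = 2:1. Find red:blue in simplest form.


Given a:b = 5:4 and b:c = 2:1
Make b consistent. Multiply first ratio by 2: a:b = 10:8
Multiply second ratio by 4: b:c = 8:4
Now b = 8 in both, so a:b:c = 10:8:4
Therefore a:c = 10:4
Simplify by GCD: a:c = 5:2

5:2


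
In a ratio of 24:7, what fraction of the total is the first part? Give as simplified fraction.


Total parts = 24 + 7 = 31
First part fraction = 24/31
Simplify: 24/31 = 24/31

24/31


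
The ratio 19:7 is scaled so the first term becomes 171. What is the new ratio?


Original ratio: 19:7
First term target: 171
Scale factor = 171 / 19 = 9
Multiply second term: 7 * 9 = 63
Equivalent ratio = 171:63

171:63


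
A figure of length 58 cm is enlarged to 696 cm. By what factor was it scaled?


Original length = 58 cm
Scaled length = 696 cm
Scale factor = 696 / 58
= 12

12


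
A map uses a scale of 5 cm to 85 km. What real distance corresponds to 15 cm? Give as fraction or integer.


Map scale: 5 cm = 85 km
Measured distance on map = 15 cm
Set up proportion: 15 * 85 / 5
= 1275 / 5
= 255 km

255


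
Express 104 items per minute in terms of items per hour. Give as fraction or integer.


Converting from per minute to per hour
Rate = 104 items per minute
Multiply by 60: 104 * 60
= 6240 items per hour

6240


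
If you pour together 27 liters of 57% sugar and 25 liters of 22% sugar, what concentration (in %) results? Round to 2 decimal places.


Solute in mixture 1 = 57% of 27 L = 27*57/100 = 1539/100 L
Solute in mixture 2 = 22% of 25 L = 25*22/100 = 11/2 L
Total solute = 1539/100 + 11/2 = 2089/100 L
Total volume = 27 + 25 = 52 L
Final concentration = 2089/100/52 * 100 = 40.17%

40.17


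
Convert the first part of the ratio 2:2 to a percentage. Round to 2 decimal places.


Total parts = 2 + 2 = 4
First part fraction = 2/4
Percentage = (2/4) * 100
= 0.5 * 100
= 50.00%

50.00


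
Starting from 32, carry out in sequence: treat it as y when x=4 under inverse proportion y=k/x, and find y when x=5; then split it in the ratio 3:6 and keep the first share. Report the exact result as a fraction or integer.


Start with 32.
Step 1: Inverse prop: k = (32)*4; new y = k/5 = 32*4/5 = 128/5
Step 2: Split 3:6, first share = 128/5 * 3/9 = 128/15
Final result = 128/15

128/15


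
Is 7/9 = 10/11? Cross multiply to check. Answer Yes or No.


Cross multiply to check 7/9 = 10/11
Left cross product: 7 * 11 = 77
Right cross product: 9 * 10 = 90
77 != 90
Not equal, so proportions differ => No

No


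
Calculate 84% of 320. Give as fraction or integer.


Compute 84% of 320
Convert percentage: 84% = 84/100
Multiply: 320 * 84/100
= 26880/100
= 1344/5

1344/5


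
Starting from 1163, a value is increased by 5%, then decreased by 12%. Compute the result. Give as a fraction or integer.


Start: 1163
Step 1: increase by 5% => multiply by 105/100
  1163 * 105/100 = 24423/20
Step 2: decrease by 12% => multiply by 88/100
  24423/20 * 88/100 = 268653/250
Final value = 268653/250

268653/250


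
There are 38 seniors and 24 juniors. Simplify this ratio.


Find GCD(38, 24)
GCD = 2
Divide both by 2: 38/2 = 19, 24/2 = 12
Simplified ratio = 19:12

19:12


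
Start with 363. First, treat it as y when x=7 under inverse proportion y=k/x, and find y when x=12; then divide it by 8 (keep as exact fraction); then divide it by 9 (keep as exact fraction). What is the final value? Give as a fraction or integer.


Start with 363.
Step 1: Inverse prop: k = (363)*7; new y = k/12 = 363*7/12 = 847/4
Step 2: Divide by 8: 847/4 / 8 = 847/32
Step 3: Divide by 9: 847/32 / 9 = 847/288
Final result = 847/288

847/288


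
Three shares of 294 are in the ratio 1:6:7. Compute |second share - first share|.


Total parts = 1 + 6 + 7 = 14
Value per part = 294 / 14 = 21
Shares: 1*21=21, 6*21=126, 7*21=147
Second share = 126, first share = 21
Difference = |126 - 21| = 105

105


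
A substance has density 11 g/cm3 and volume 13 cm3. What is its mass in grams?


Using mass = density * volume
Density = 11 g/cm3
Volume = 13 cm3
Mass = 11 * 13
= 143 g

143


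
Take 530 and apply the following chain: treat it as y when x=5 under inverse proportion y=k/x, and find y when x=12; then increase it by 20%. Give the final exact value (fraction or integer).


Start with 530.
Step 1: Inverse prop: k = (530)*5; new y = k/12 = 530*5/12 = 1325/6
Step 2: Increase by 20%: 1325/6 * 120/100 = 265
Final result = 265

265


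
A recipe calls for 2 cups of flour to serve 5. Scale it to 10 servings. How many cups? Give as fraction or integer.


Original: 2 cups for 5 servings
Target servings = 10
Scaling factor = 10/5
New amount = 2 * 10/5
= 20/5
= 4 cups

4


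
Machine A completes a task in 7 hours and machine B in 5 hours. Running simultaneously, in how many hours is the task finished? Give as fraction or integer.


Rate of A = 1/7 job per hour
Rate of B = 1/5 job per hour
Combined rate = 1/7 + 1/5
Find common denominator: (5 + 7)/(7*5) = 12/35
Combined rate = 12/35 job per hour
Time together = 1 / (12/35) = 35/12 hours

35/12


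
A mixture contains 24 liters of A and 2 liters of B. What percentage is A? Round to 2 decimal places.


Volume of A = 24 L
Volume of B = 2 L
Total volume = 24 + 2 = 26 L
Percentage of A = (24/26) * 100
= 92.31%

92.31


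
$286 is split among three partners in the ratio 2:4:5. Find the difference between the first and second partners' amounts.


Total parts = 2 + 4 + 5 = 11
Value per part = 286 / 11 = 26
Shares: 2*26=52, 4*26=104, 5*26=130
First share = 52, second share = 104
Difference = |52 - 104| = 52

52


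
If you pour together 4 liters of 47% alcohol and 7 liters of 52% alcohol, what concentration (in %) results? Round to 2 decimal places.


Solute in mixture 1 = 47% of 4 L = 4*47/100 = 47/25 L
Solute in mixture 2 = 52% of 7 L = 7*52/100 = 91/25 L
Total solute = 47/25 + 91/25 = 138/25 L
Total volume = 4 + 7 = 11 L
Final concentration = 138/25/11 * 100 = 50.18%

50.18


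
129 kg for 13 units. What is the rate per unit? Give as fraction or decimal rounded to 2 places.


Total kg = 129
Number of units = 13
Unit rate = 129 / 13
= 9.92 kg per unit

9.92


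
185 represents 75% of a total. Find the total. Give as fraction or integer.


Given: 185 is 75% of the whole
Set up: 185 = 75/100 * whole
whole = 185 * 100 / 75
whole = 18500 / 75
whole = 740/3

740/3


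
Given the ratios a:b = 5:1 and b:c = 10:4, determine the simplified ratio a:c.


Given a:b = 5:1 and b:c = 10:4
Make b consistent. Multiply first ratio by 10: a:b = 50:10
Multiply second ratio by 1: b:c = 10:4
Now b = 10 in both, so a:b:c = 50:10:4
Therefore a:c = 50:4
Simplify by GCD: a:c = 25:2

25:2


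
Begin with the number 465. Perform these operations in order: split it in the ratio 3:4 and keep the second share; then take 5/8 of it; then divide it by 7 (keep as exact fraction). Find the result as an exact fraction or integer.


Start with 465.
Step 1: Split 3:4, second share = 465 * 4/7 = 1860/7
Step 2: Take 5/8: 1860/7 * 5/8 = 2325/14
Step 3: Divide by 7: 2325/14 / 7 = 2325/98
Final result = 2325/98

2325/98


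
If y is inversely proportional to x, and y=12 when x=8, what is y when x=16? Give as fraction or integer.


Inverse proportion: y = k/x
Find k: k = 8 * 12 = 96
Compute y at x=16: y = 96/16
y = 6

6


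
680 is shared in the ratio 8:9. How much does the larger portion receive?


Total parts = 8 + 9 = 17
Value per part = 680 / 17 = 40
First share = 8 * 40 = 320
Second share = 9 * 40 = 360
Larger share = 360

360


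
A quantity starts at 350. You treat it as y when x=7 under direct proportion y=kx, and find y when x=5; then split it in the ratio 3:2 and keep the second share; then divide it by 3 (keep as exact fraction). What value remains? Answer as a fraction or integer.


Start with 350.
Step 1: Direct prop: k = (350)/7; new y = k*5 = 350*5/7 = 250
Step 2: Split 3:2, second share = 250 * 2/5 = 100
Step 3: Divide by 3: 100 / 3 = 100/3
Final result = 100/3

100/3


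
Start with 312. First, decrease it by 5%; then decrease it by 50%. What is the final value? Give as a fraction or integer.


Start with 312.
Step 1: Decrease by 5%: 312 * 95/100 = 1482/5
Step 2: Decrease by 50%: 1482/5 * 50/100 = 741/5
Final result = 741/5

741/5


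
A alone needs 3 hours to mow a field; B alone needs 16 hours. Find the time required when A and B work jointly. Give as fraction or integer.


Rate of A = 1/3 job per hour
Rate of B = 1/16 job per hour
Combined rate = 1/3 + 1/16
Find common denominator: (16 + 3)/(3*16) = 19/48
Combined rate = 19/48 job per hour
Time together = 1 / (19/48) = 48/19 hours

48/19


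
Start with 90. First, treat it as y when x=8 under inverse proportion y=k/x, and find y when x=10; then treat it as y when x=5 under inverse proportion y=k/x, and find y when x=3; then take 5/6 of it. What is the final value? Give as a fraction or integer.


Start with 90.
Step 1: Inverse prop: k = (90)*8; new y = k/10 = 90*8/10 = 72
Step 2: Inverse prop: k = (72)*5; new y = k/3 = 72*5/3 = 120
Step 3: Take 5/6: 120 * 5/6 = 100
Final result = 100

100


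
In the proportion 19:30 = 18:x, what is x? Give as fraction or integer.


Setting up: 19/30 = 18/x
Cross multiply: 19 * x = 30 * 18
19x = 540
x = 540/19
x = 540/19

540/19


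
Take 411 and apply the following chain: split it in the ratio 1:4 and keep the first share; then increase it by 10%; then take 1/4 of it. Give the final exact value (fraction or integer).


Start with 411.
Step 1: Split 1:4, first share = 411 * 1/5 = 411/5
Step 2: Increase by 10%: 411/5 * 110/100 = 4521/50
Step 3: Take 1/4: 4521/50 * 1/4 = 4521/200
Final result = 4521/200

4521/200


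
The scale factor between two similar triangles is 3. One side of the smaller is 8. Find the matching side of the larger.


Similar triangles have proportional sides
Scale factor = 3
Smaller side = 8
Corresponding larger side = 8 * 3
= 24

24


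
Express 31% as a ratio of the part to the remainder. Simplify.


Part = 31%, Remainder = 69%
Ratio = 31:69
GCD(31, 69) = 1
Simplify: 31:69 = 31:69

31:69


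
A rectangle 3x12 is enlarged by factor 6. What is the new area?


Original dimensions: 3 x 12
Enlargement factor = 6
New width = 3 * 6 = 18
New height = 12 * 6 = 72
New area = 18 * 72 = 1296

1296


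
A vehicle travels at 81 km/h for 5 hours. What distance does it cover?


Using distance = speed * time
Speed = 81 km/h
Time = 5 hours
Distance = 81 * 5
= 405 km

405


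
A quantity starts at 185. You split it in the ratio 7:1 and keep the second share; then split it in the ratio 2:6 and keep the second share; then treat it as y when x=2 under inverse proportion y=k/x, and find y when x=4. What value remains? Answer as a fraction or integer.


Start with 185.
Step 1: Split 7:1, second share = 185 * 1/8 = 185/8
Step 2: Split 2:6, second share = 185/8 * 6/8 = 555/32
Step 3: Inverse prop: k = (555/32)*2; new y = k/4 = 555/32*2/4 = 555/64
Final result = 555/64

555/64


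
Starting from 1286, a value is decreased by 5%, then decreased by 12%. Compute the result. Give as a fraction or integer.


Start: 1286
Step 1: decrease by 5% => multiply by 95/100
  1286 * 95/100 = 12217/10
Step 2: decrease by 12% => multiply by 88/100
  12217/10 * 88/100 = 134387/125
Final value = 134387/125

134387/125


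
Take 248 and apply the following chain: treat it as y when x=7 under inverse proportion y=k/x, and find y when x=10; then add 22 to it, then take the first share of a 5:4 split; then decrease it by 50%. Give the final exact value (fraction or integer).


Start with 248.
Step 1: Inverse prop: k = (248)*7; new y = k/10 = 248*7/10 = 868/5
Step 2: Add 22: 868/5+22=978/5; split 5:4 first = 978/5*5/9 = 326/3
Step 3: Decrease by 50%: 326/3 * 50/100 = 163/3
Final result = 163/3

163/3


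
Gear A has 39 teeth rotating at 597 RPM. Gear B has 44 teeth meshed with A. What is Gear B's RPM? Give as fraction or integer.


Gear ratio: teeth_A * RPM_A = teeth_B * RPM_B
39 * 597 = 44 * RPM_B
23283 = 44 * RPM_B
RPM_B = 23283 / 44
RPM_B = 23283/44

23283/44


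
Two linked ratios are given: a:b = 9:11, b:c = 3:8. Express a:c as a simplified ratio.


Given a:b = 9:11 and b:c = 3:8
Make b consistent. Multiply first ratio by 3: a:b = 27:33
Multiply second ratio by 11: b:c = 33:88
Now b = 33 in both, so a:b:c = 27:33:88
Therefore a:c = 27:88
Simplify by GCD: a:c = 27:88

27:88


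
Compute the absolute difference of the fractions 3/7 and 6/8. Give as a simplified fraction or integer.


Simplify: 3/7 = 3/7 and 6/8 = 3/4
Find common denominator: LCD = 28
Convert: 12/28 and 21/28
Difference = |12 - 21|/28 = 9/28
Simplified = 9/28

9/28


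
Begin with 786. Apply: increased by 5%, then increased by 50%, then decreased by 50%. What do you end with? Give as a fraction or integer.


Start: 786
Step 1: increase by 5% => multiply by 105/100
  786 * 105/100 = 8253/10
Step 2: increase by 50% => multiply by 150/100
  8253/10 * 150/100 = 24759/20
Step 3: decrease by 50% => multiply by 50/100
  24759/20 * 50/100 = 24759/40
Final value = 24759/40

24759/40


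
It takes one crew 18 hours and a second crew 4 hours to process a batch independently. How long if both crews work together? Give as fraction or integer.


Rate of A = 1/18 job per hour
Rate of B = 1/4 job per hour
Combined rate = 1/18 + 1/4
Find common denominator: (4 + 18)/(18*4) = 22/72
Combined rate = 11/36 job per hour
Time together = 1 / (11/36) = 36/11 hours

36/11


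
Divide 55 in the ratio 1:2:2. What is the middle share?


Ratio = 1:2:2
Total parts = 1 + 2 + 2 = 5
Value per part = 55 / 5 = 11
First share = 1 * 11 = 11
Middle share = 2 * 11 = 22
Third share = 2 * 11 = 22

22


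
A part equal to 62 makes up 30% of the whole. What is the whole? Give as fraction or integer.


Given: 62 is 30% of the whole
Set up: 62 = 30/100 * whole
whole = 62 * 100 / 30
whole = 6200 / 30
whole = 620/3

620/3


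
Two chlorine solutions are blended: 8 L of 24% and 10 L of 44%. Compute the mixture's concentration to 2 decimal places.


Solute in mixture 1 = 24% of 8 L = 8*24/100 = 48/25 L
Solute in mixture 2 = 44% of 10 L = 10*44/100 = 22/5 L
Total solute = 48/25 + 22/5 = 158/25 L
Total volume = 8 + 10 = 18 L
Final concentration = 158/25/18 * 100 = 35.11%

35.11


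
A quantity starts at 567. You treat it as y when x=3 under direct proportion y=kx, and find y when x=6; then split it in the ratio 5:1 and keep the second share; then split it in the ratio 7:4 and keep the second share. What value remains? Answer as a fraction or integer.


Start with 567.
Step 1: Direct prop: k = (567)/3; new y = k*6 = 567*6/3 = 1134
Step 2: Split 5:1, second share = 1134 * 1/6 = 189
Step 3: Split 7:4, second share = 189 * 4/11 = 756/11
Final result = 756/11

756/11


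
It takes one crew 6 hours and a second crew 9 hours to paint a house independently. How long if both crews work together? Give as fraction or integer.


Rate of A = 1/6 job per hour
Rate of B = 1/9 job per hour
Combined rate = 1/6 + 1/9
Find common denominator: (9 + 6)/(6*9) = 15/54
Combined rate = 5/18 job per hour
Time together = 1 / (5/18) = 18/5 hours

18/5


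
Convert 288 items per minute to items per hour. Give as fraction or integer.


Converting from per minute to per hour
Rate = 288 items per minute
Multiply by 60: 288 * 60
= 17280 items per hour

17280


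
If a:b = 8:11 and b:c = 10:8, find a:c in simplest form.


Given a:b = 8:11 and b:c = 10:8
Make b consistent. Multiply first ratio by 10: a:b = 80:110
Multiply second ratio by 11: b:c = 110:88
Now b = 110 in both, so a:b:c = 80:110:88
Therefore a:c = 80:88
Simplify by GCD: a:c = 10:11

10:11


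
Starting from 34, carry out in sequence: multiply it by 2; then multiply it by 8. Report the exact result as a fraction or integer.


Start with 34.
Step 1: Multiply by 2: 34 * 2 = 68
Step 2: Multiply by 8: 68 * 8 = 544
Final result = 544

544


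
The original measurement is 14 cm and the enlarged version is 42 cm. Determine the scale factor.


Original length = 14 cm
Scaled length = 42 cm
Scale factor = 42 / 14
= 3

3


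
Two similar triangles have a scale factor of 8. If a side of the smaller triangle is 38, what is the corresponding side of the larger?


Similar triangles have proportional sides
Scale factor = 8
Smaller side = 38
Corresponding larger side = 38 * 8
= 304

304


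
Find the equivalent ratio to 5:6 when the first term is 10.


Original ratio: 5:6
First term target: 10
Scale factor = 10 / 5 = 2
Multiply second term: 6 * 2 = 12
Equivalent ratio = 10:12

10:12


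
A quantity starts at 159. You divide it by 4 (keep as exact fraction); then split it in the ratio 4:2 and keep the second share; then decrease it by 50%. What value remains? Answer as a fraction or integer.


Start with 159.
Step 1: Divide by 4: 159 / 4 = 159/4
Step 2: Split 4:2, second share = 159/4 * 2/6 = 53/4
Step 3: Decrease by 50%: 53/4 * 50/100 = 53/8
Final result = 53/8

53/8


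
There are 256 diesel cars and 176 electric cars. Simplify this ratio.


Find GCD(256, 176)
GCD = 16
Divide both by 16: 256/16 = 16, 176/16 = 11
Simplified ratio = 16:11

16:11


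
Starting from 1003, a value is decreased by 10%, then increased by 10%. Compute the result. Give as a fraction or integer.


Start: 1003
Step 1: decrease by 10% => multiply by 90/100
  1003 * 90/100 = 9027/10
Step 2: increase by 10% => multiply by 110/100
  9027/10 * 110/100 = 99297/100
Final value = 99297/100

99297/100


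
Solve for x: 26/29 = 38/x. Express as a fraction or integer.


Setting up: 26/29 = 38/x
Cross multiply: 26 * x = 29 * 38
26x = 1102
x = 1102/26
x = 551/13

551/13


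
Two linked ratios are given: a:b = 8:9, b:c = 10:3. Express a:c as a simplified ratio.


Given a:b = 8:9 and b:c = 10:3
Make b consistent. Multiply first ratio by 10: a:b = 80:90
Multiply second ratio by 9: b:c = 90:27
Now b = 90 in both, so a:b:c = 80:90:27
Therefore a:c = 80:27
Simplify by GCD: a:c = 80:27

80:27


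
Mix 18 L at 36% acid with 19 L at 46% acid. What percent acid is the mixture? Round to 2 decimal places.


Solute in mixture 1 = 36% of 18 L = 18*36/100 = 162/25 L
Solute in mixture 2 = 46% of 19 L = 19*46/100 = 437/50 L
Total solute = 162/25 + 437/50 = 761/50 L
Total volume = 18 + 19 = 37 L
Final concentration = 761/50/37 * 100 = 41.14%

41.14


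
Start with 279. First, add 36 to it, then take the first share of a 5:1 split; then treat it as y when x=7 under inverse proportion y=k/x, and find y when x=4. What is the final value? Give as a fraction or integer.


Start with 279.
Step 1: Add 36: 279+36=315; split 5:1 first = 315*5/6 = 525/2
Step 2: Inverse prop: k = (525/2)*7; new y = k/4 = 525/2*7/4 = 3675/8
Final result = 3675/8

3675/8


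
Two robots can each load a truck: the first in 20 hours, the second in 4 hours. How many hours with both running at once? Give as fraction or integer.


Rate of A = 1/20 job per hour
Rate of B = 1/4 job per hour
Combined rate = 1/20 + 1/4
Find common denominator: (4 + 20)/(20*4) = 24/80
Combined rate = 3/10 job per hour
Time together = 1 / (3/10) = 10/3 hours

10/3
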